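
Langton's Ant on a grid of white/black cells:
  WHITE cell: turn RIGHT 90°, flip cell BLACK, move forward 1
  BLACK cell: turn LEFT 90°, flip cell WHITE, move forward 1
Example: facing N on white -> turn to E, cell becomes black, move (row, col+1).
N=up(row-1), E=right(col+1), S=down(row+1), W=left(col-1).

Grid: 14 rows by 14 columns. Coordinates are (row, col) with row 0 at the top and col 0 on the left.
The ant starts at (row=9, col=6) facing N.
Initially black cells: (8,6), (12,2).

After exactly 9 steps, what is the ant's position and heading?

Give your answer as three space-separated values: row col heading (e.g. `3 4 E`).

Step 1: on WHITE (9,6): turn R to E, flip to black, move to (9,7). |black|=3
Step 2: on WHITE (9,7): turn R to S, flip to black, move to (10,7). |black|=4
Step 3: on WHITE (10,7): turn R to W, flip to black, move to (10,6). |black|=5
Step 4: on WHITE (10,6): turn R to N, flip to black, move to (9,6). |black|=6
Step 5: on BLACK (9,6): turn L to W, flip to white, move to (9,5). |black|=5
Step 6: on WHITE (9,5): turn R to N, flip to black, move to (8,5). |black|=6
Step 7: on WHITE (8,5): turn R to E, flip to black, move to (8,6). |black|=7
Step 8: on BLACK (8,6): turn L to N, flip to white, move to (7,6). |black|=6
Step 9: on WHITE (7,6): turn R to E, flip to black, move to (7,7). |black|=7

Answer: 7 7 E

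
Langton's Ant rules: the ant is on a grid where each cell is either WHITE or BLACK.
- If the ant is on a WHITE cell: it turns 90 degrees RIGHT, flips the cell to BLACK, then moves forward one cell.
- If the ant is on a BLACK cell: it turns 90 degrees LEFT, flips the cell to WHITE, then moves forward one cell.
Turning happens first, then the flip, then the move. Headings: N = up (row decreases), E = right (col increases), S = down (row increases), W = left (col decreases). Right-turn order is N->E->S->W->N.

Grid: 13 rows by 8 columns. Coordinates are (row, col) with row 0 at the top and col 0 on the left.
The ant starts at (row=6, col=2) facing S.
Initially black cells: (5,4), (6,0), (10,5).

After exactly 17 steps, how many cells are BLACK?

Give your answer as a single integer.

Answer: 12

Derivation:
Step 1: on WHITE (6,2): turn R to W, flip to black, move to (6,1). |black|=4
Step 2: on WHITE (6,1): turn R to N, flip to black, move to (5,1). |black|=5
Step 3: on WHITE (5,1): turn R to E, flip to black, move to (5,2). |black|=6
Step 4: on WHITE (5,2): turn R to S, flip to black, move to (6,2). |black|=7
Step 5: on BLACK (6,2): turn L to E, flip to white, move to (6,3). |black|=6
Step 6: on WHITE (6,3): turn R to S, flip to black, move to (7,3). |black|=7
Step 7: on WHITE (7,3): turn R to W, flip to black, move to (7,2). |black|=8
Step 8: on WHITE (7,2): turn R to N, flip to black, move to (6,2). |black|=9
Step 9: on WHITE (6,2): turn R to E, flip to black, move to (6,3). |black|=10
Step 10: on BLACK (6,3): turn L to N, flip to white, move to (5,3). |black|=9
Step 11: on WHITE (5,3): turn R to E, flip to black, move to (5,4). |black|=10
Step 12: on BLACK (5,4): turn L to N, flip to white, move to (4,4). |black|=9
Step 13: on WHITE (4,4): turn R to E, flip to black, move to (4,5). |black|=10
Step 14: on WHITE (4,5): turn R to S, flip to black, move to (5,5). |black|=11
Step 15: on WHITE (5,5): turn R to W, flip to black, move to (5,4). |black|=12
Step 16: on WHITE (5,4): turn R to N, flip to black, move to (4,4). |black|=13
Step 17: on BLACK (4,4): turn L to W, flip to white, move to (4,3). |black|=12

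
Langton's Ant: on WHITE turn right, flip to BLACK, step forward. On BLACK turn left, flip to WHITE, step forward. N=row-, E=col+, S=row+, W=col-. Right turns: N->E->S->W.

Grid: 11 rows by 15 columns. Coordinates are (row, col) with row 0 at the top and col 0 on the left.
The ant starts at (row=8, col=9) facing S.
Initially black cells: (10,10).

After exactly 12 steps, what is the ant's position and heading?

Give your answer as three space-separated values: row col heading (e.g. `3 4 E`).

Step 1: on WHITE (8,9): turn R to W, flip to black, move to (8,8). |black|=2
Step 2: on WHITE (8,8): turn R to N, flip to black, move to (7,8). |black|=3
Step 3: on WHITE (7,8): turn R to E, flip to black, move to (7,9). |black|=4
Step 4: on WHITE (7,9): turn R to S, flip to black, move to (8,9). |black|=5
Step 5: on BLACK (8,9): turn L to E, flip to white, move to (8,10). |black|=4
Step 6: on WHITE (8,10): turn R to S, flip to black, move to (9,10). |black|=5
Step 7: on WHITE (9,10): turn R to W, flip to black, move to (9,9). |black|=6
Step 8: on WHITE (9,9): turn R to N, flip to black, move to (8,9). |black|=7
Step 9: on WHITE (8,9): turn R to E, flip to black, move to (8,10). |black|=8
Step 10: on BLACK (8,10): turn L to N, flip to white, move to (7,10). |black|=7
Step 11: on WHITE (7,10): turn R to E, flip to black, move to (7,11). |black|=8
Step 12: on WHITE (7,11): turn R to S, flip to black, move to (8,11). |black|=9

Answer: 8 11 S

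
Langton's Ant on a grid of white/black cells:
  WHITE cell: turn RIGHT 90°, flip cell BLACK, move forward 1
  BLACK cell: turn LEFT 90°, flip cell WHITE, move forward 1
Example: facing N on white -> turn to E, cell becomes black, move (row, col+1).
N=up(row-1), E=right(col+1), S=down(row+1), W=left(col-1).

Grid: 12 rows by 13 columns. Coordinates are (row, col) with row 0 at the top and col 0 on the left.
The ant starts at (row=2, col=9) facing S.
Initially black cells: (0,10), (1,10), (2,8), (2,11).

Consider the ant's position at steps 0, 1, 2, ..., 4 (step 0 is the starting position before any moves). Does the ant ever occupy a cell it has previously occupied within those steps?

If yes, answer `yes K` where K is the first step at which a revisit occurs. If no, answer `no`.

Answer: no

Derivation:
Step 1: on WHITE (2,9): turn R to W, flip to black, move to (2,8). |black|=5 — new cell
Step 2: on BLACK (2,8): turn L to S, flip to white, move to (3,8). |black|=4 — new cell
Step 3: on WHITE (3,8): turn R to W, flip to black, move to (3,7). |black|=5 — new cell
Step 4: on WHITE (3,7): turn R to N, flip to black, move to (2,7). |black|=6 — new cell
No revisit within 4 steps.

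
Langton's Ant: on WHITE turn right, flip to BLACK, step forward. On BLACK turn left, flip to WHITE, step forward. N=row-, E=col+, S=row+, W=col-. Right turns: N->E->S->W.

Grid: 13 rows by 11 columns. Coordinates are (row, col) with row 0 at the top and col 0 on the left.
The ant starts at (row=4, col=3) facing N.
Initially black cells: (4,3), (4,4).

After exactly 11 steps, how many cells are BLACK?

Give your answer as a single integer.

Answer: 7

Derivation:
Step 1: on BLACK (4,3): turn L to W, flip to white, move to (4,2). |black|=1
Step 2: on WHITE (4,2): turn R to N, flip to black, move to (3,2). |black|=2
Step 3: on WHITE (3,2): turn R to E, flip to black, move to (3,3). |black|=3
Step 4: on WHITE (3,3): turn R to S, flip to black, move to (4,3). |black|=4
Step 5: on WHITE (4,3): turn R to W, flip to black, move to (4,2). |black|=5
Step 6: on BLACK (4,2): turn L to S, flip to white, move to (5,2). |black|=4
Step 7: on WHITE (5,2): turn R to W, flip to black, move to (5,1). |black|=5
Step 8: on WHITE (5,1): turn R to N, flip to black, move to (4,1). |black|=6
Step 9: on WHITE (4,1): turn R to E, flip to black, move to (4,2). |black|=7
Step 10: on WHITE (4,2): turn R to S, flip to black, move to (5,2). |black|=8
Step 11: on BLACK (5,2): turn L to E, flip to white, move to (5,3). |black|=7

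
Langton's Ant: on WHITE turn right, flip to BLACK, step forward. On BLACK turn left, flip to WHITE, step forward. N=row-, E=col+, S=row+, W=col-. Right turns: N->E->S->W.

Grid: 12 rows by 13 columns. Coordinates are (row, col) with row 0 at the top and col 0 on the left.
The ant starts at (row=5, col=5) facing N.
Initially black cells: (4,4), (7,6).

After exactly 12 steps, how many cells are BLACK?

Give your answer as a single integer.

Answer: 8

Derivation:
Step 1: on WHITE (5,5): turn R to E, flip to black, move to (5,6). |black|=3
Step 2: on WHITE (5,6): turn R to S, flip to black, move to (6,6). |black|=4
Step 3: on WHITE (6,6): turn R to W, flip to black, move to (6,5). |black|=5
Step 4: on WHITE (6,5): turn R to N, flip to black, move to (5,5). |black|=6
Step 5: on BLACK (5,5): turn L to W, flip to white, move to (5,4). |black|=5
Step 6: on WHITE (5,4): turn R to N, flip to black, move to (4,4). |black|=6
Step 7: on BLACK (4,4): turn L to W, flip to white, move to (4,3). |black|=5
Step 8: on WHITE (4,3): turn R to N, flip to black, move to (3,3). |black|=6
Step 9: on WHITE (3,3): turn R to E, flip to black, move to (3,4). |black|=7
Step 10: on WHITE (3,4): turn R to S, flip to black, move to (4,4). |black|=8
Step 11: on WHITE (4,4): turn R to W, flip to black, move to (4,3). |black|=9
Step 12: on BLACK (4,3): turn L to S, flip to white, move to (5,3). |black|=8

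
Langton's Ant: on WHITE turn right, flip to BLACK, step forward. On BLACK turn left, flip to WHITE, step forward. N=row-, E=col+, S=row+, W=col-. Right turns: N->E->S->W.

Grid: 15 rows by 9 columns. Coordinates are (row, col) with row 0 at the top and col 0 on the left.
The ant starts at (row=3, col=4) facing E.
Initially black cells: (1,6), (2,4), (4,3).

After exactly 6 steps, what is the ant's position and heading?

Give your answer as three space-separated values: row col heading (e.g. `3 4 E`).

Step 1: on WHITE (3,4): turn R to S, flip to black, move to (4,4). |black|=4
Step 2: on WHITE (4,4): turn R to W, flip to black, move to (4,3). |black|=5
Step 3: on BLACK (4,3): turn L to S, flip to white, move to (5,3). |black|=4
Step 4: on WHITE (5,3): turn R to W, flip to black, move to (5,2). |black|=5
Step 5: on WHITE (5,2): turn R to N, flip to black, move to (4,2). |black|=6
Step 6: on WHITE (4,2): turn R to E, flip to black, move to (4,3). |black|=7

Answer: 4 3 E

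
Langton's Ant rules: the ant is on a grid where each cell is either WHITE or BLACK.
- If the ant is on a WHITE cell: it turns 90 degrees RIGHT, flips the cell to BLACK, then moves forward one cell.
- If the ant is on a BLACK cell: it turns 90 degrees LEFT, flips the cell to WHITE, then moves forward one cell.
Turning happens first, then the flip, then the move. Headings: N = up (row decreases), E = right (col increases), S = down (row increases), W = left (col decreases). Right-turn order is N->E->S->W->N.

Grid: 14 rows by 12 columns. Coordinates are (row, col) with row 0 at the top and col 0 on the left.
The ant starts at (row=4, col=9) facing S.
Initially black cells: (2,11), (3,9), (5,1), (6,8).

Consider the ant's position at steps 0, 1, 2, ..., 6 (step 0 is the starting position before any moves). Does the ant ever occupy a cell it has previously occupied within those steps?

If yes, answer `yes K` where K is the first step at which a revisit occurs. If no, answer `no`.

Step 1: on WHITE (4,9): turn R to W, flip to black, move to (4,8). |black|=5 — new cell
Step 2: on WHITE (4,8): turn R to N, flip to black, move to (3,8). |black|=6 — new cell
Step 3: on WHITE (3,8): turn R to E, flip to black, move to (3,9). |black|=7 — new cell
Step 4: on BLACK (3,9): turn L to N, flip to white, move to (2,9). |black|=6 — new cell
Step 5: on WHITE (2,9): turn R to E, flip to black, move to (2,10). |black|=7 — new cell
Step 6: on WHITE (2,10): turn R to S, flip to black, move to (3,10). |black|=8 — new cell
No revisit within 6 steps.

Answer: no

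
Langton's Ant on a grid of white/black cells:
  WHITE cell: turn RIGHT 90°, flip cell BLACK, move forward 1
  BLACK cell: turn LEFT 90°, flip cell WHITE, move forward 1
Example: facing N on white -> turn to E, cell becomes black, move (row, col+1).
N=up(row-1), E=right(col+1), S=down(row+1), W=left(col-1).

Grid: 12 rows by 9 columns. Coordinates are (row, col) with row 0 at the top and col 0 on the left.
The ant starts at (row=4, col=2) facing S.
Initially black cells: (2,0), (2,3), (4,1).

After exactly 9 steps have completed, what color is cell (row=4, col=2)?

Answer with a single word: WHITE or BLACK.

Answer: BLACK

Derivation:
Step 1: on WHITE (4,2): turn R to W, flip to black, move to (4,1). |black|=4
Step 2: on BLACK (4,1): turn L to S, flip to white, move to (5,1). |black|=3
Step 3: on WHITE (5,1): turn R to W, flip to black, move to (5,0). |black|=4
Step 4: on WHITE (5,0): turn R to N, flip to black, move to (4,0). |black|=5
Step 5: on WHITE (4,0): turn R to E, flip to black, move to (4,1). |black|=6
Step 6: on WHITE (4,1): turn R to S, flip to black, move to (5,1). |black|=7
Step 7: on BLACK (5,1): turn L to E, flip to white, move to (5,2). |black|=6
Step 8: on WHITE (5,2): turn R to S, flip to black, move to (6,2). |black|=7
Step 9: on WHITE (6,2): turn R to W, flip to black, move to (6,1). |black|=8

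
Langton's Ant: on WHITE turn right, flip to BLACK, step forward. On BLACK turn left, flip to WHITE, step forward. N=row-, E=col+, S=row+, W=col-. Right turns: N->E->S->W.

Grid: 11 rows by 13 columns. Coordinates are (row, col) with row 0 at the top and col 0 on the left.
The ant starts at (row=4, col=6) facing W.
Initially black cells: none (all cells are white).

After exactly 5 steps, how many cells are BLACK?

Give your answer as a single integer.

Answer: 3

Derivation:
Step 1: on WHITE (4,6): turn R to N, flip to black, move to (3,6). |black|=1
Step 2: on WHITE (3,6): turn R to E, flip to black, move to (3,7). |black|=2
Step 3: on WHITE (3,7): turn R to S, flip to black, move to (4,7). |black|=3
Step 4: on WHITE (4,7): turn R to W, flip to black, move to (4,6). |black|=4
Step 5: on BLACK (4,6): turn L to S, flip to white, move to (5,6). |black|=3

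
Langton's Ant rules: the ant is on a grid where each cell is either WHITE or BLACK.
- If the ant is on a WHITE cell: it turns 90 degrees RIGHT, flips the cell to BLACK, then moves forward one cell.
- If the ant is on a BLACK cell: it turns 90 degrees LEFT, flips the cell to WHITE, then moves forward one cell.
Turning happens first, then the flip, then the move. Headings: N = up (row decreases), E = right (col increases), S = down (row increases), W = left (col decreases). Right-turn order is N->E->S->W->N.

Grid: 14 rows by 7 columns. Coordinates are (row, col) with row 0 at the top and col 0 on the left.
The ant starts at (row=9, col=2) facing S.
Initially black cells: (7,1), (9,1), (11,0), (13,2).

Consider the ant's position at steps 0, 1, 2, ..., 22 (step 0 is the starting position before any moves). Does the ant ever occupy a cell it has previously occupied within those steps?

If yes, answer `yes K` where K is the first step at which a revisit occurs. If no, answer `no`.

Step 1: on WHITE (9,2): turn R to W, flip to black, move to (9,1). |black|=5 — new cell
Step 2: on BLACK (9,1): turn L to S, flip to white, move to (10,1). |black|=4 — new cell
Step 3: on WHITE (10,1): turn R to W, flip to black, move to (10,0). |black|=5 — new cell
Step 4: on WHITE (10,0): turn R to N, flip to black, move to (9,0). |black|=6 — new cell
Step 5: on WHITE (9,0): turn R to E, flip to black, move to (9,1). |black|=7 — REVISIT

Answer: yes 5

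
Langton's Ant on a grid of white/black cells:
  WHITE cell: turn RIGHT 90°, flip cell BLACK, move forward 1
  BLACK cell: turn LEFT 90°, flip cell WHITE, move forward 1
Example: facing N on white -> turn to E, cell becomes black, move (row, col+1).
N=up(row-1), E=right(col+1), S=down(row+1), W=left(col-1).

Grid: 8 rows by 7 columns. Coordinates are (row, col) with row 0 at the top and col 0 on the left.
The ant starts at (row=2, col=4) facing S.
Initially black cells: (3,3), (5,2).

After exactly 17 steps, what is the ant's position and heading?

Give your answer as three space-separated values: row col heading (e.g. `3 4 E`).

Answer: 2 5 E

Derivation:
Step 1: on WHITE (2,4): turn R to W, flip to black, move to (2,3). |black|=3
Step 2: on WHITE (2,3): turn R to N, flip to black, move to (1,3). |black|=4
Step 3: on WHITE (1,3): turn R to E, flip to black, move to (1,4). |black|=5
Step 4: on WHITE (1,4): turn R to S, flip to black, move to (2,4). |black|=6
Step 5: on BLACK (2,4): turn L to E, flip to white, move to (2,5). |black|=5
Step 6: on WHITE (2,5): turn R to S, flip to black, move to (3,5). |black|=6
Step 7: on WHITE (3,5): turn R to W, flip to black, move to (3,4). |black|=7
Step 8: on WHITE (3,4): turn R to N, flip to black, move to (2,4). |black|=8
Step 9: on WHITE (2,4): turn R to E, flip to black, move to (2,5). |black|=9
Step 10: on BLACK (2,5): turn L to N, flip to white, move to (1,5). |black|=8
Step 11: on WHITE (1,5): turn R to E, flip to black, move to (1,6). |black|=9
Step 12: on WHITE (1,6): turn R to S, flip to black, move to (2,6). |black|=10
Step 13: on WHITE (2,6): turn R to W, flip to black, move to (2,5). |black|=11
Step 14: on WHITE (2,5): turn R to N, flip to black, move to (1,5). |black|=12
Step 15: on BLACK (1,5): turn L to W, flip to white, move to (1,4). |black|=11
Step 16: on BLACK (1,4): turn L to S, flip to white, move to (2,4). |black|=10
Step 17: on BLACK (2,4): turn L to E, flip to white, move to (2,5). |black|=9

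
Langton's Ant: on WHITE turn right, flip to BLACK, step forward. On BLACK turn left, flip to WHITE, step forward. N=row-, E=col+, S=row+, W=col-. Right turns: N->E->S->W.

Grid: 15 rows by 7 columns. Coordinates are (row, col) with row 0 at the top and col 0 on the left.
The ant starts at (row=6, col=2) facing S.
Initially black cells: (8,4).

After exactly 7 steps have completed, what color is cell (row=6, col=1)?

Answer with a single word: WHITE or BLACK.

Step 1: on WHITE (6,2): turn R to W, flip to black, move to (6,1). |black|=2
Step 2: on WHITE (6,1): turn R to N, flip to black, move to (5,1). |black|=3
Step 3: on WHITE (5,1): turn R to E, flip to black, move to (5,2). |black|=4
Step 4: on WHITE (5,2): turn R to S, flip to black, move to (6,2). |black|=5
Step 5: on BLACK (6,2): turn L to E, flip to white, move to (6,3). |black|=4
Step 6: on WHITE (6,3): turn R to S, flip to black, move to (7,3). |black|=5
Step 7: on WHITE (7,3): turn R to W, flip to black, move to (7,2). |black|=6

Answer: BLACK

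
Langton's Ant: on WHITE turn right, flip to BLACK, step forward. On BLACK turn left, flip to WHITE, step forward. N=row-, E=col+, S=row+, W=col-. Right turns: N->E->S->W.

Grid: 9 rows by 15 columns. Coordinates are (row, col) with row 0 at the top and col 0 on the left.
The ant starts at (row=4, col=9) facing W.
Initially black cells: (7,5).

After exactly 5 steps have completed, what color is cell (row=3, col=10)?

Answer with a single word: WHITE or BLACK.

Step 1: on WHITE (4,9): turn R to N, flip to black, move to (3,9). |black|=2
Step 2: on WHITE (3,9): turn R to E, flip to black, move to (3,10). |black|=3
Step 3: on WHITE (3,10): turn R to S, flip to black, move to (4,10). |black|=4
Step 4: on WHITE (4,10): turn R to W, flip to black, move to (4,9). |black|=5
Step 5: on BLACK (4,9): turn L to S, flip to white, move to (5,9). |black|=4

Answer: BLACK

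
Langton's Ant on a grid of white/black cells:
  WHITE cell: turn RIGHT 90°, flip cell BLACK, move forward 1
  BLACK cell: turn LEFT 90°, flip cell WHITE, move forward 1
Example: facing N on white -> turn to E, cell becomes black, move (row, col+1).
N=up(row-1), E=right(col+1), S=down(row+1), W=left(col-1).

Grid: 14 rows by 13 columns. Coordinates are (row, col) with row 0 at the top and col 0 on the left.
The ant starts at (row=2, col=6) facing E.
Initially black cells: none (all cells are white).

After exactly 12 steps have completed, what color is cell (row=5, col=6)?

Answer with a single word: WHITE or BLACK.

Step 1: on WHITE (2,6): turn R to S, flip to black, move to (3,6). |black|=1
Step 2: on WHITE (3,6): turn R to W, flip to black, move to (3,5). |black|=2
Step 3: on WHITE (3,5): turn R to N, flip to black, move to (2,5). |black|=3
Step 4: on WHITE (2,5): turn R to E, flip to black, move to (2,6). |black|=4
Step 5: on BLACK (2,6): turn L to N, flip to white, move to (1,6). |black|=3
Step 6: on WHITE (1,6): turn R to E, flip to black, move to (1,7). |black|=4
Step 7: on WHITE (1,7): turn R to S, flip to black, move to (2,7). |black|=5
Step 8: on WHITE (2,7): turn R to W, flip to black, move to (2,6). |black|=6
Step 9: on WHITE (2,6): turn R to N, flip to black, move to (1,6). |black|=7
Step 10: on BLACK (1,6): turn L to W, flip to white, move to (1,5). |black|=6
Step 11: on WHITE (1,5): turn R to N, flip to black, move to (0,5). |black|=7
Step 12: on WHITE (0,5): turn R to E, flip to black, move to (0,6). |black|=8

Answer: WHITE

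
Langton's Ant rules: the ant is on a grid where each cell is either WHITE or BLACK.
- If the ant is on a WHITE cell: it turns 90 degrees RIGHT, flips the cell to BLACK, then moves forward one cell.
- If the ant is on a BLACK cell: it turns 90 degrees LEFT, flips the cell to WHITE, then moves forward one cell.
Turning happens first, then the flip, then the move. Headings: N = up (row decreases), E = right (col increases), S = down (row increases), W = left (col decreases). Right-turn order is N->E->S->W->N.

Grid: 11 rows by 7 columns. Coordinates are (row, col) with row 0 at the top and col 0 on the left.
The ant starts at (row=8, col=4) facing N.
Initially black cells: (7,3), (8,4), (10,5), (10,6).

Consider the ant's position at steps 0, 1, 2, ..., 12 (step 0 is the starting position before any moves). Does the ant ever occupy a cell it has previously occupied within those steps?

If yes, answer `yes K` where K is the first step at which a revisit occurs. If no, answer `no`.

Step 1: on BLACK (8,4): turn L to W, flip to white, move to (8,3). |black|=3 — new cell
Step 2: on WHITE (8,3): turn R to N, flip to black, move to (7,3). |black|=4 — new cell
Step 3: on BLACK (7,3): turn L to W, flip to white, move to (7,2). |black|=3 — new cell
Step 4: on WHITE (7,2): turn R to N, flip to black, move to (6,2). |black|=4 — new cell
Step 5: on WHITE (6,2): turn R to E, flip to black, move to (6,3). |black|=5 — new cell
Step 6: on WHITE (6,3): turn R to S, flip to black, move to (7,3). |black|=6 — REVISIT

Answer: yes 6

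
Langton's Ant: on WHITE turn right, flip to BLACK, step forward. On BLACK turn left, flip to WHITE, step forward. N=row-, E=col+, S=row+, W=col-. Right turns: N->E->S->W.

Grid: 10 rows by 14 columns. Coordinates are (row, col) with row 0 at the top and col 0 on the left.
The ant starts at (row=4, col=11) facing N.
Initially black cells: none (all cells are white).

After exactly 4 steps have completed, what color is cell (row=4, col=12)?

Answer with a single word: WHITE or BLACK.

Step 1: on WHITE (4,11): turn R to E, flip to black, move to (4,12). |black|=1
Step 2: on WHITE (4,12): turn R to S, flip to black, move to (5,12). |black|=2
Step 3: on WHITE (5,12): turn R to W, flip to black, move to (5,11). |black|=3
Step 4: on WHITE (5,11): turn R to N, flip to black, move to (4,11). |black|=4

Answer: BLACK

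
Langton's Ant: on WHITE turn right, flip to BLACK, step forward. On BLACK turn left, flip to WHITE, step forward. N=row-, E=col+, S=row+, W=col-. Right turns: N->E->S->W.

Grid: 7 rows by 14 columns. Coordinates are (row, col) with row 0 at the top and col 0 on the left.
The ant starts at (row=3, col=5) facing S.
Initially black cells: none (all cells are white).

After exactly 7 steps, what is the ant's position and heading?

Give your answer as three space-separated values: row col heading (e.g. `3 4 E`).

Step 1: on WHITE (3,5): turn R to W, flip to black, move to (3,4). |black|=1
Step 2: on WHITE (3,4): turn R to N, flip to black, move to (2,4). |black|=2
Step 3: on WHITE (2,4): turn R to E, flip to black, move to (2,5). |black|=3
Step 4: on WHITE (2,5): turn R to S, flip to black, move to (3,5). |black|=4
Step 5: on BLACK (3,5): turn L to E, flip to white, move to (3,6). |black|=3
Step 6: on WHITE (3,6): turn R to S, flip to black, move to (4,6). |black|=4
Step 7: on WHITE (4,6): turn R to W, flip to black, move to (4,5). |black|=5

Answer: 4 5 W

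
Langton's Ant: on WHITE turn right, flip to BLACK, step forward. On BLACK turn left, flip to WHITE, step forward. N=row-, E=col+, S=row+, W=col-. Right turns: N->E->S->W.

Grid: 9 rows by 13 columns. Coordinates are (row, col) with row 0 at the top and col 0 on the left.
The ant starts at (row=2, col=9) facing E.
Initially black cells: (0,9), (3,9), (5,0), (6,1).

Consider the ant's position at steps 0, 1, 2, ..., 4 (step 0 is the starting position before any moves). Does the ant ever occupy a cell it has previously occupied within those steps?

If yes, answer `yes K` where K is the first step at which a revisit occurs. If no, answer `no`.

Answer: no

Derivation:
Step 1: on WHITE (2,9): turn R to S, flip to black, move to (3,9). |black|=5 — new cell
Step 2: on BLACK (3,9): turn L to E, flip to white, move to (3,10). |black|=4 — new cell
Step 3: on WHITE (3,10): turn R to S, flip to black, move to (4,10). |black|=5 — new cell
Step 4: on WHITE (4,10): turn R to W, flip to black, move to (4,9). |black|=6 — new cell
No revisit within 4 steps.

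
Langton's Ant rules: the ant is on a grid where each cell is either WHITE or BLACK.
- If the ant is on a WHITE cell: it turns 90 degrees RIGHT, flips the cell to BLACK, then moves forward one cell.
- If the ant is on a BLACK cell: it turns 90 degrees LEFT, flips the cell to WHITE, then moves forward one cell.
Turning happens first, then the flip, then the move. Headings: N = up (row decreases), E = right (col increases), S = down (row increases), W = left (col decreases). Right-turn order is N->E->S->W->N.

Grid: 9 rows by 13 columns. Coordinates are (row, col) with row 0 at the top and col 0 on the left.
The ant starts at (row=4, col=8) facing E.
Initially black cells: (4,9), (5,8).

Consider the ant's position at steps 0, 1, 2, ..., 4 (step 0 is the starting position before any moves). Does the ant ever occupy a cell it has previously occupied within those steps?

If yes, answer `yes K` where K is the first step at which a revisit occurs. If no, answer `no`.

Answer: no

Derivation:
Step 1: on WHITE (4,8): turn R to S, flip to black, move to (5,8). |black|=3 — new cell
Step 2: on BLACK (5,8): turn L to E, flip to white, move to (5,9). |black|=2 — new cell
Step 3: on WHITE (5,9): turn R to S, flip to black, move to (6,9). |black|=3 — new cell
Step 4: on WHITE (6,9): turn R to W, flip to black, move to (6,8). |black|=4 — new cell
No revisit within 4 steps.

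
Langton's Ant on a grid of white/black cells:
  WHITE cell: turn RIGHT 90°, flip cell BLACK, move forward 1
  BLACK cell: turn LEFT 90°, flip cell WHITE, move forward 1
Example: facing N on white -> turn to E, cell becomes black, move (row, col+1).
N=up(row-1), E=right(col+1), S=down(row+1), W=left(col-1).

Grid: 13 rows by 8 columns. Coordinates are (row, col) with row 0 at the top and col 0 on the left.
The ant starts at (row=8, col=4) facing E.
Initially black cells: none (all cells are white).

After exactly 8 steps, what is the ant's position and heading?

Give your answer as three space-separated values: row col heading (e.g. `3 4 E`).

Step 1: on WHITE (8,4): turn R to S, flip to black, move to (9,4). |black|=1
Step 2: on WHITE (9,4): turn R to W, flip to black, move to (9,3). |black|=2
Step 3: on WHITE (9,3): turn R to N, flip to black, move to (8,3). |black|=3
Step 4: on WHITE (8,3): turn R to E, flip to black, move to (8,4). |black|=4
Step 5: on BLACK (8,4): turn L to N, flip to white, move to (7,4). |black|=3
Step 6: on WHITE (7,4): turn R to E, flip to black, move to (7,5). |black|=4
Step 7: on WHITE (7,5): turn R to S, flip to black, move to (8,5). |black|=5
Step 8: on WHITE (8,5): turn R to W, flip to black, move to (8,4). |black|=6

Answer: 8 4 W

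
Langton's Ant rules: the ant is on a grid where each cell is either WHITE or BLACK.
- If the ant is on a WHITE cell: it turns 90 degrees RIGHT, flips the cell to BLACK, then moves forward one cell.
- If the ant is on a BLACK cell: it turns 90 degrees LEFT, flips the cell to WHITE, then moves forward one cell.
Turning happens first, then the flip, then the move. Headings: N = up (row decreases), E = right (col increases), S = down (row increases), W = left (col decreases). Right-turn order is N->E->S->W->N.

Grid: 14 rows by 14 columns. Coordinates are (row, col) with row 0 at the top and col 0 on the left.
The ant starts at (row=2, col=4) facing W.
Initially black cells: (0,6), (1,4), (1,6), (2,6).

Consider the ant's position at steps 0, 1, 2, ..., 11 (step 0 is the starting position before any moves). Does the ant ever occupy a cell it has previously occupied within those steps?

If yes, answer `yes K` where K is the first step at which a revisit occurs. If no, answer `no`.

Answer: yes 5

Derivation:
Step 1: on WHITE (2,4): turn R to N, flip to black, move to (1,4). |black|=5 — new cell
Step 2: on BLACK (1,4): turn L to W, flip to white, move to (1,3). |black|=4 — new cell
Step 3: on WHITE (1,3): turn R to N, flip to black, move to (0,3). |black|=5 — new cell
Step 4: on WHITE (0,3): turn R to E, flip to black, move to (0,4). |black|=6 — new cell
Step 5: on WHITE (0,4): turn R to S, flip to black, move to (1,4). |black|=7 — REVISIT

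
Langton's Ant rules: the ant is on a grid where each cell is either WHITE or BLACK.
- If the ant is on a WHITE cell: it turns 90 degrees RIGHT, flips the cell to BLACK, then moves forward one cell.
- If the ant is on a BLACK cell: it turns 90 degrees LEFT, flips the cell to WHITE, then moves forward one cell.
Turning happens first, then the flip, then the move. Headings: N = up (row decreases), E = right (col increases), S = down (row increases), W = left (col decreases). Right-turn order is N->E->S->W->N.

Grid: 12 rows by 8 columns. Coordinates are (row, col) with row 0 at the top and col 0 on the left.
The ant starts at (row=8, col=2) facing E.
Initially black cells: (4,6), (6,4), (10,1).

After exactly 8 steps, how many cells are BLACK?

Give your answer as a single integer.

Step 1: on WHITE (8,2): turn R to S, flip to black, move to (9,2). |black|=4
Step 2: on WHITE (9,2): turn R to W, flip to black, move to (9,1). |black|=5
Step 3: on WHITE (9,1): turn R to N, flip to black, move to (8,1). |black|=6
Step 4: on WHITE (8,1): turn R to E, flip to black, move to (8,2). |black|=7
Step 5: on BLACK (8,2): turn L to N, flip to white, move to (7,2). |black|=6
Step 6: on WHITE (7,2): turn R to E, flip to black, move to (7,3). |black|=7
Step 7: on WHITE (7,3): turn R to S, flip to black, move to (8,3). |black|=8
Step 8: on WHITE (8,3): turn R to W, flip to black, move to (8,2). |black|=9

Answer: 9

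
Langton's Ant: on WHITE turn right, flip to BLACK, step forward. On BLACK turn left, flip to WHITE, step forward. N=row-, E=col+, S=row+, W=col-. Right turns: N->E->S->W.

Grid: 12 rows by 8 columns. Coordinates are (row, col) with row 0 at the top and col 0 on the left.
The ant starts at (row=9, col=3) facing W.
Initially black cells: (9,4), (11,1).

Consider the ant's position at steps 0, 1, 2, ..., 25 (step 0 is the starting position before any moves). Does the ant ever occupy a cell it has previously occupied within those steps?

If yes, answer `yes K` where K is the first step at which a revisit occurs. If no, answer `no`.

Answer: yes 7

Derivation:
Step 1: on WHITE (9,3): turn R to N, flip to black, move to (8,3). |black|=3 — new cell
Step 2: on WHITE (8,3): turn R to E, flip to black, move to (8,4). |black|=4 — new cell
Step 3: on WHITE (8,4): turn R to S, flip to black, move to (9,4). |black|=5 — new cell
Step 4: on BLACK (9,4): turn L to E, flip to white, move to (9,5). |black|=4 — new cell
Step 5: on WHITE (9,5): turn R to S, flip to black, move to (10,5). |black|=5 — new cell
Step 6: on WHITE (10,5): turn R to W, flip to black, move to (10,4). |black|=6 — new cell
Step 7: on WHITE (10,4): turn R to N, flip to black, move to (9,4). |black|=7 — REVISIT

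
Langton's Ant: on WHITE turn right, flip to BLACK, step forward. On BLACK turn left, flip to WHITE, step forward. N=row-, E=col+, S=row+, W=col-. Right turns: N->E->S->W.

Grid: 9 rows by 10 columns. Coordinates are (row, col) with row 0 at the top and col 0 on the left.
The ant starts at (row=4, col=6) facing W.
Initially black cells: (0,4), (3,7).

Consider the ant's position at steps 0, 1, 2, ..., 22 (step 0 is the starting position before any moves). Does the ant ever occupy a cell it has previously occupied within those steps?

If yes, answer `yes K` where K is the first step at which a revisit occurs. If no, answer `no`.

Answer: yes 6

Derivation:
Step 1: on WHITE (4,6): turn R to N, flip to black, move to (3,6). |black|=3 — new cell
Step 2: on WHITE (3,6): turn R to E, flip to black, move to (3,7). |black|=4 — new cell
Step 3: on BLACK (3,7): turn L to N, flip to white, move to (2,7). |black|=3 — new cell
Step 4: on WHITE (2,7): turn R to E, flip to black, move to (2,8). |black|=4 — new cell
Step 5: on WHITE (2,8): turn R to S, flip to black, move to (3,8). |black|=5 — new cell
Step 6: on WHITE (3,8): turn R to W, flip to black, move to (3,7). |black|=6 — REVISIT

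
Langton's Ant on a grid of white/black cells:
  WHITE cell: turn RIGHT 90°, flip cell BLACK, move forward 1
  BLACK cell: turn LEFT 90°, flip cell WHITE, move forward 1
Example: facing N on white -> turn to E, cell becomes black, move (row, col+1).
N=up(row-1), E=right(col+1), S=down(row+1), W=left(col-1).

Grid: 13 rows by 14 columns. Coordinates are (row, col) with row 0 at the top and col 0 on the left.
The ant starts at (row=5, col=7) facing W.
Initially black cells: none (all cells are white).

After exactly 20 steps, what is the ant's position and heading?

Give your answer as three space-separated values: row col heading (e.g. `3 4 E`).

Step 1: on WHITE (5,7): turn R to N, flip to black, move to (4,7). |black|=1
Step 2: on WHITE (4,7): turn R to E, flip to black, move to (4,8). |black|=2
Step 3: on WHITE (4,8): turn R to S, flip to black, move to (5,8). |black|=3
Step 4: on WHITE (5,8): turn R to W, flip to black, move to (5,7). |black|=4
Step 5: on BLACK (5,7): turn L to S, flip to white, move to (6,7). |black|=3
Step 6: on WHITE (6,7): turn R to W, flip to black, move to (6,6). |black|=4
Step 7: on WHITE (6,6): turn R to N, flip to black, move to (5,6). |black|=5
Step 8: on WHITE (5,6): turn R to E, flip to black, move to (5,7). |black|=6
Step 9: on WHITE (5,7): turn R to S, flip to black, move to (6,7). |black|=7
Step 10: on BLACK (6,7): turn L to E, flip to white, move to (6,8). |black|=6
Step 11: on WHITE (6,8): turn R to S, flip to black, move to (7,8). |black|=7
Step 12: on WHITE (7,8): turn R to W, flip to black, move to (7,7). |black|=8
Step 13: on WHITE (7,7): turn R to N, flip to black, move to (6,7). |black|=9
Step 14: on WHITE (6,7): turn R to E, flip to black, move to (6,8). |black|=10
Step 15: on BLACK (6,8): turn L to N, flip to white, move to (5,8). |black|=9
Step 16: on BLACK (5,8): turn L to W, flip to white, move to (5,7). |black|=8
Step 17: on BLACK (5,7): turn L to S, flip to white, move to (6,7). |black|=7
Step 18: on BLACK (6,7): turn L to E, flip to white, move to (6,8). |black|=6
Step 19: on WHITE (6,8): turn R to S, flip to black, move to (7,8). |black|=7
Step 20: on BLACK (7,8): turn L to E, flip to white, move to (7,9). |black|=6

Answer: 7 9 E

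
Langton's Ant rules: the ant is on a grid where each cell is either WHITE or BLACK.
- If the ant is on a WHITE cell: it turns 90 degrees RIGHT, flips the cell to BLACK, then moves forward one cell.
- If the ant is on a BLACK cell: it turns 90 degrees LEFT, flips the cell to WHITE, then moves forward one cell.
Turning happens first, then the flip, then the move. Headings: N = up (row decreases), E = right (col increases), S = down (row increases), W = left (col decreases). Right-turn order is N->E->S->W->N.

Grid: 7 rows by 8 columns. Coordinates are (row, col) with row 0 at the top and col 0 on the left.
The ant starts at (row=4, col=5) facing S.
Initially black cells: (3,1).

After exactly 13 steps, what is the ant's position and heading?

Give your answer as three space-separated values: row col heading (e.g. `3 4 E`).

Answer: 4 6 W

Derivation:
Step 1: on WHITE (4,5): turn R to W, flip to black, move to (4,4). |black|=2
Step 2: on WHITE (4,4): turn R to N, flip to black, move to (3,4). |black|=3
Step 3: on WHITE (3,4): turn R to E, flip to black, move to (3,5). |black|=4
Step 4: on WHITE (3,5): turn R to S, flip to black, move to (4,5). |black|=5
Step 5: on BLACK (4,5): turn L to E, flip to white, move to (4,6). |black|=4
Step 6: on WHITE (4,6): turn R to S, flip to black, move to (5,6). |black|=5
Step 7: on WHITE (5,6): turn R to W, flip to black, move to (5,5). |black|=6
Step 8: on WHITE (5,5): turn R to N, flip to black, move to (4,5). |black|=7
Step 9: on WHITE (4,5): turn R to E, flip to black, move to (4,6). |black|=8
Step 10: on BLACK (4,6): turn L to N, flip to white, move to (3,6). |black|=7
Step 11: on WHITE (3,6): turn R to E, flip to black, move to (3,7). |black|=8
Step 12: on WHITE (3,7): turn R to S, flip to black, move to (4,7). |black|=9
Step 13: on WHITE (4,7): turn R to W, flip to black, move to (4,6). |black|=10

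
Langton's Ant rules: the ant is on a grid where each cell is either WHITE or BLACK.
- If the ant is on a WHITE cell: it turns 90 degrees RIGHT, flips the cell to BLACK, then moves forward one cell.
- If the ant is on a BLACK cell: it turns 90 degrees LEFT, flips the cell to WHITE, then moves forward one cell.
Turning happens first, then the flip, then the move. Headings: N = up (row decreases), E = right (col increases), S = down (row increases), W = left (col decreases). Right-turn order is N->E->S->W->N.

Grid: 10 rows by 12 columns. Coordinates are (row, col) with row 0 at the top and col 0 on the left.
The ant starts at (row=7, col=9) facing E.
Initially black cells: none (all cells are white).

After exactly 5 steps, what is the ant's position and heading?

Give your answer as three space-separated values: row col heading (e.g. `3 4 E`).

Answer: 6 9 N

Derivation:
Step 1: on WHITE (7,9): turn R to S, flip to black, move to (8,9). |black|=1
Step 2: on WHITE (8,9): turn R to W, flip to black, move to (8,8). |black|=2
Step 3: on WHITE (8,8): turn R to N, flip to black, move to (7,8). |black|=3
Step 4: on WHITE (7,8): turn R to E, flip to black, move to (7,9). |black|=4
Step 5: on BLACK (7,9): turn L to N, flip to white, move to (6,9). |black|=3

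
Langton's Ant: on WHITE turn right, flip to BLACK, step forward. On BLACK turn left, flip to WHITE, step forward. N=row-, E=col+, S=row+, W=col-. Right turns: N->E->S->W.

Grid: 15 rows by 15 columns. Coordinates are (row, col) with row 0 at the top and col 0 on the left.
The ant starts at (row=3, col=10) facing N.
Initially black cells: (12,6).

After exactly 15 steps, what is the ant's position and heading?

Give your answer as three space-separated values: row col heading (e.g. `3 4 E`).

Answer: 4 10 E

Derivation:
Step 1: on WHITE (3,10): turn R to E, flip to black, move to (3,11). |black|=2
Step 2: on WHITE (3,11): turn R to S, flip to black, move to (4,11). |black|=3
Step 3: on WHITE (4,11): turn R to W, flip to black, move to (4,10). |black|=4
Step 4: on WHITE (4,10): turn R to N, flip to black, move to (3,10). |black|=5
Step 5: on BLACK (3,10): turn L to W, flip to white, move to (3,9). |black|=4
Step 6: on WHITE (3,9): turn R to N, flip to black, move to (2,9). |black|=5
Step 7: on WHITE (2,9): turn R to E, flip to black, move to (2,10). |black|=6
Step 8: on WHITE (2,10): turn R to S, flip to black, move to (3,10). |black|=7
Step 9: on WHITE (3,10): turn R to W, flip to black, move to (3,9). |black|=8
Step 10: on BLACK (3,9): turn L to S, flip to white, move to (4,9). |black|=7
Step 11: on WHITE (4,9): turn R to W, flip to black, move to (4,8). |black|=8
Step 12: on WHITE (4,8): turn R to N, flip to black, move to (3,8). |black|=9
Step 13: on WHITE (3,8): turn R to E, flip to black, move to (3,9). |black|=10
Step 14: on WHITE (3,9): turn R to S, flip to black, move to (4,9). |black|=11
Step 15: on BLACK (4,9): turn L to E, flip to white, move to (4,10). |black|=10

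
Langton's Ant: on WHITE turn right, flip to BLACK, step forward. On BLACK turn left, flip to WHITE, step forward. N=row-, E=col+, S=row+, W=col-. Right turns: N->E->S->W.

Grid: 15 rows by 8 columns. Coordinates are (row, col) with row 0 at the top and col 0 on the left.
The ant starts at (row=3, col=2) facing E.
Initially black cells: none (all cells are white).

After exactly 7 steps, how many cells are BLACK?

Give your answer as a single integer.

Step 1: on WHITE (3,2): turn R to S, flip to black, move to (4,2). |black|=1
Step 2: on WHITE (4,2): turn R to W, flip to black, move to (4,1). |black|=2
Step 3: on WHITE (4,1): turn R to N, flip to black, move to (3,1). |black|=3
Step 4: on WHITE (3,1): turn R to E, flip to black, move to (3,2). |black|=4
Step 5: on BLACK (3,2): turn L to N, flip to white, move to (2,2). |black|=3
Step 6: on WHITE (2,2): turn R to E, flip to black, move to (2,3). |black|=4
Step 7: on WHITE (2,3): turn R to S, flip to black, move to (3,3). |black|=5

Answer: 5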